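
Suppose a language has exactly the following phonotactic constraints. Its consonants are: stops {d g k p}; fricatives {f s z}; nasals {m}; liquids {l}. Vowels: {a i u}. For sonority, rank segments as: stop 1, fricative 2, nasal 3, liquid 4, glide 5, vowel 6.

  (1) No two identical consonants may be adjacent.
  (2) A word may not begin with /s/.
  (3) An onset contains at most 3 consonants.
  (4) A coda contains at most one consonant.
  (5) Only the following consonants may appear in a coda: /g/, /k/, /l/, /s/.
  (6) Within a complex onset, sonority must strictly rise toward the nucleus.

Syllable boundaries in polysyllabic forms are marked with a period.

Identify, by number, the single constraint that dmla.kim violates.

5

dmla.kim: syllable 2 coda contains /m/, which is not a licensed coda consonant.
This is a violation of constraint 5: "Only the following consonants may appear in a coda: /g/, /k/, /l/, /s/."
The remaining constraints (1, 2, 3, 4, 6) are satisfied.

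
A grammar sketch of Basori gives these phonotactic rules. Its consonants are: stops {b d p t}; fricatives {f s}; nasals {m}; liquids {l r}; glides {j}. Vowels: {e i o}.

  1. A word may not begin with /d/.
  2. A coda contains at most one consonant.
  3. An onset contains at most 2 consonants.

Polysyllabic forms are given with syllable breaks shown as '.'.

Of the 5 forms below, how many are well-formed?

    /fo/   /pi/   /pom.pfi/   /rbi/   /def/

4

/fo/ — σ1 onset /f/, coda /∅/ ok → well-formed
/pi/ — σ1 onset /p/, coda /∅/ ok → well-formed
/pom.pfi/ — σ1 onset /p/, coda /m/ ok; σ2 onset /pf/ (2C), coda /∅/ ok → well-formed
/rbi/ — σ1 onset /rb/ (2C), coda /∅/ ok → well-formed
/def/ — violates constraint 1: word begins with /d/ → ill-formed
Well-formed: /fo/, /pi/, /pom.pfi/, /rbi/ → 4.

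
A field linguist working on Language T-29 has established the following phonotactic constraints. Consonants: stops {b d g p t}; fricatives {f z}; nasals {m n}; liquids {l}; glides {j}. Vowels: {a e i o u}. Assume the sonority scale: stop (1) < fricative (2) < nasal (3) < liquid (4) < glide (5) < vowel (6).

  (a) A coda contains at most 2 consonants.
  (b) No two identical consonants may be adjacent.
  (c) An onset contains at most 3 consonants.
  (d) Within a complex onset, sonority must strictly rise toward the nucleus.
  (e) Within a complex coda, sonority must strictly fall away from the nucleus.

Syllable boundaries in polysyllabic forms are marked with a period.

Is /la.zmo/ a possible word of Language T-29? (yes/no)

yes

/la.zmo/ — σ1 onset /l/, coda /∅/ ok; σ2 onset /zm/ (2→3 rises), coda /∅/ ok → permitted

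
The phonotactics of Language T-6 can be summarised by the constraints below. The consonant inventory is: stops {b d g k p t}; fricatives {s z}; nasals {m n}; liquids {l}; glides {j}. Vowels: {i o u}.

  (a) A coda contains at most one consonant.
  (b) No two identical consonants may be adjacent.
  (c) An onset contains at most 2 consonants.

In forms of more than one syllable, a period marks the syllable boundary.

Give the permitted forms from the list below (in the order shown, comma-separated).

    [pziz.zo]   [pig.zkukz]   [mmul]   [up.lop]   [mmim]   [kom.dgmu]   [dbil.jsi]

[pziz.zo] — violates constraint (b): adjacent identical consonants /zz/ → not permitted
[pig.zkukz] — violates constraint (a): syllable 2 coda /kz/ has 2 consonants (> 1) → not permitted
[mmul] — violates constraint (b): adjacent identical consonants /mm/ → not permitted
[up.lop] — σ1 onset /∅/, coda /p/ ok; σ2 onset /l/, coda /p/ ok → permitted
[mmim] — violates constraint (b): adjacent identical consonants /mm/ → not permitted
[kom.dgmu] — violates constraint (c): syllable 2 onset /dgm/ has 3 consonants (> 2) → not permitted
[dbil.jsi] — σ1 onset /db/ (2C), coda /l/ ok; σ2 onset /js/ (2C), coda /∅/ ok → permitted

[up.lop], [dbil.jsi]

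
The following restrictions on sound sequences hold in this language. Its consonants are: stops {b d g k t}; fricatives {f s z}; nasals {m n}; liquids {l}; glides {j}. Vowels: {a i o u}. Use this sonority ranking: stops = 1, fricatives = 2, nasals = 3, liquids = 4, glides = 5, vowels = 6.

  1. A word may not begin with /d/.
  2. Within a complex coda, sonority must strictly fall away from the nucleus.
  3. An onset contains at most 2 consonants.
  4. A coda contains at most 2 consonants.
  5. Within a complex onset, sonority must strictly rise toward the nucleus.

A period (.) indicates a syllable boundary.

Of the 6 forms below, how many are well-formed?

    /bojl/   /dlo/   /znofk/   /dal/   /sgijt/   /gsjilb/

2

/bojl/ — σ1 onset /b/, coda /jl/ (5→4 falls) ok → well-formed
/dlo/ — violates constraint 1: word begins with /d/ → ill-formed
/znofk/ — σ1 onset /zn/ (2→3 rises), coda /fk/ (2→1 falls) ok → well-formed
/dal/ — violates constraint 1: word begins with /d/ → ill-formed
/sgijt/ — violates constraint 5: syllable 1 onset /sg/: /s/ (fricative, 2) → /g/ (stop, 1) does not rise → ill-formed
/gsjilb/ — violates constraint 3: syllable 1 onset /gsj/ has 3 consonants (> 2) → ill-formed
Well-formed: /bojl/, /znofk/ → 2.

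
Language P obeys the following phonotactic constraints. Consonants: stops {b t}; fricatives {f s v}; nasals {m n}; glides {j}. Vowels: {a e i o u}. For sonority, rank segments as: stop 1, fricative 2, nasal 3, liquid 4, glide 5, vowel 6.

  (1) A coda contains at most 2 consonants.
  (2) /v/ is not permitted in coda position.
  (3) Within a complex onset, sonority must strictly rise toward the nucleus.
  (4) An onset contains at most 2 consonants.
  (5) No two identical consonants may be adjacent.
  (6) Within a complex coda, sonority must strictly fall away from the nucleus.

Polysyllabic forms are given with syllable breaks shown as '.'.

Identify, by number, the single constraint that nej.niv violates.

2

nej.niv: syllable 2 coda contains /v/.
This is a violation of constraint 2: "/v/ is not permitted in coda position."
The remaining constraints (1, 3, 4, 5, 6) are satisfied.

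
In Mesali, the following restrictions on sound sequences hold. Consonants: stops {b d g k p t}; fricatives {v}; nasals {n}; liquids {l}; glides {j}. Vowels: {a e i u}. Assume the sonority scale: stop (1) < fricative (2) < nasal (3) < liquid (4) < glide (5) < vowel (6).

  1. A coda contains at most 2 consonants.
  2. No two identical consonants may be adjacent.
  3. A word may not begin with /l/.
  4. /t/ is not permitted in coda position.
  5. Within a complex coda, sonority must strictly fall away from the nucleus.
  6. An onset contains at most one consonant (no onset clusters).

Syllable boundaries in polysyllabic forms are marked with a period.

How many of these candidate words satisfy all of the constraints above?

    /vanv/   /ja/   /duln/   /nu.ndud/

/vanv/ — σ1 onset /v/, coda /nv/ (3→2 falls) ok → phonotactically legal
/ja/ — σ1 onset /j/, coda /∅/ ok → phonotactically legal
/duln/ — σ1 onset /d/, coda /ln/ (4→3 falls) ok → phonotactically legal
/nu.ndud/ — violates constraint 6: syllable 2 onset /nd/ has 2 consonants (> 1) → phonotactically illegal
Phonotactically legal: /vanv/, /ja/, /duln/ → 3.

3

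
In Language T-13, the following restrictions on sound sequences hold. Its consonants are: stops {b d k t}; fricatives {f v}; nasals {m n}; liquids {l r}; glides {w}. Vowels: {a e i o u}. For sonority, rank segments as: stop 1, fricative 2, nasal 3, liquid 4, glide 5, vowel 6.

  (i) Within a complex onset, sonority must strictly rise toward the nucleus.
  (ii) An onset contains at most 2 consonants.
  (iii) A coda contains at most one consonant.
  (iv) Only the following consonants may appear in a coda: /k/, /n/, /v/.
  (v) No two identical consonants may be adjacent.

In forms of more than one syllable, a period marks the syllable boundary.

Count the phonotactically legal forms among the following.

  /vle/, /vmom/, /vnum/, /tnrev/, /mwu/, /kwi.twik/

3

/vle/ — σ1 onset /vl/ (2→4 rises), coda /∅/ ok → phonotactically legal
/vmom/ — violates constraint (iv): syllable 1 coda contains /m/, which is not a licensed coda consonant → phonotactically illegal
/vnum/ — violates constraint (iv): syllable 1 coda contains /m/, which is not a licensed coda consonant → phonotactically illegal
/tnrev/ — violates constraint (ii): syllable 1 onset /tnr/ has 3 consonants (> 2) → phonotactically illegal
/mwu/ — σ1 onset /mw/ (3→5 rises), coda /∅/ ok → phonotactically legal
/kwi.twik/ — σ1 onset /kw/ (1→5 rises), coda /∅/ ok; σ2 onset /tw/ (1→5 rises), coda /k/ ok → phonotactically legal
Phonotactically legal: /vle/, /mwu/, /kwi.twik/ → 3.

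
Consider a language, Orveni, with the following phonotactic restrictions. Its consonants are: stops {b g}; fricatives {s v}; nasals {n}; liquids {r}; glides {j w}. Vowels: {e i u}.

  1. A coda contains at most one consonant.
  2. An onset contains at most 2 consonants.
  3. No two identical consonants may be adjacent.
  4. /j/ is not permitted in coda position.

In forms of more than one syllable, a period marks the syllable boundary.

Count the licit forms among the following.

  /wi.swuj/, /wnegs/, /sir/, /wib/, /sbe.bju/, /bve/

4

/wi.swuj/ — violates constraint 4: syllable 2 coda contains /j/ → illicit
/wnegs/ — violates constraint 1: syllable 1 coda /gs/ has 2 consonants (> 1) → illicit
/sir/ — σ1 onset /s/, coda /r/ ok → licit
/wib/ — σ1 onset /w/, coda /b/ ok → licit
/sbe.bju/ — σ1 onset /sb/ (2C), coda /∅/ ok; σ2 onset /bj/ (2C), coda /∅/ ok → licit
/bve/ — σ1 onset /bv/ (2C), coda /∅/ ok → licit
Licit: /sir/, /wib/, /sbe.bju/, /bve/ → 4.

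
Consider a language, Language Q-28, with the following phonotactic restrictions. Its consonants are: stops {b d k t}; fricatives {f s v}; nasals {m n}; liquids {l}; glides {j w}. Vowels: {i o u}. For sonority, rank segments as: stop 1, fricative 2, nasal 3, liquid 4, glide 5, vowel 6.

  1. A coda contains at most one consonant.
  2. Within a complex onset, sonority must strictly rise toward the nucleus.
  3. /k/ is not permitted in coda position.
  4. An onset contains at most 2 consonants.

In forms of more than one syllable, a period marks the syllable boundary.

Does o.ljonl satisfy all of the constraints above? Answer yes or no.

no

o.ljonl — violates constraint 1: syllable 2 coda /nl/ has 2 consonants (> 1) → illicit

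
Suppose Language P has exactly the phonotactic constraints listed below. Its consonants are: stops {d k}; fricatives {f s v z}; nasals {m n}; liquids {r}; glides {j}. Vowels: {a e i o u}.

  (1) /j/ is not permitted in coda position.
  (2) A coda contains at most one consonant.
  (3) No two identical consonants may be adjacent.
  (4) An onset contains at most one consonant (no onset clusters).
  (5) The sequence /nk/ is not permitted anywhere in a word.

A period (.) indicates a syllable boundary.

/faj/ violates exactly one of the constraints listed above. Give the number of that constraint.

/faj/: syllable 1 coda contains /j/.
This is a violation of constraint 1: "/j/ is not permitted in coda position."
The remaining constraints (2, 3, 4, 5) are satisfied.

1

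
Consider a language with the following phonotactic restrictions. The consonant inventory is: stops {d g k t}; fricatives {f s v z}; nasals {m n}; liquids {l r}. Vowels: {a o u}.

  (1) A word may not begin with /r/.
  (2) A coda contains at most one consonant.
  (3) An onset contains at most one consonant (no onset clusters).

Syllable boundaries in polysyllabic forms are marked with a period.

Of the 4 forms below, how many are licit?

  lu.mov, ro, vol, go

lu.mov — σ1 onset /l/, coda /∅/ ok; σ2 onset /m/, coda /v/ ok → licit
ro — violates constraint 1: word begins with /r/ → illicit
vol — σ1 onset /v/, coda /l/ ok → licit
go — σ1 onset /g/, coda /∅/ ok → licit
Licit: lu.mov, vol, go → 3.

3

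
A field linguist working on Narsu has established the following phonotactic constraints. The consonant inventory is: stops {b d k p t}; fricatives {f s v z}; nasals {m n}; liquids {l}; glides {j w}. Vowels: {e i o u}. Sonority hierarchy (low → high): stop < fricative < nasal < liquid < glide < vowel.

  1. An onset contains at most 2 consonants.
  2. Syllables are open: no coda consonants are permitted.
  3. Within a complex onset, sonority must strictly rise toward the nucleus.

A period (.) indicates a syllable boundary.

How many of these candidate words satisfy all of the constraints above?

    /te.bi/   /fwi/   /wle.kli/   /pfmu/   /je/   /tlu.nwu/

4

/te.bi/ — σ1 onset /t/, coda /∅/ ok; σ2 onset /b/, coda /∅/ ok → phonotactically legal
/fwi/ — σ1 onset /fw/ (2→5 rises), coda /∅/ ok → phonotactically legal
/wle.kli/ — violates constraint 3: syllable 1 onset /wl/: /w/ (glide, 5) → /l/ (liquid, 4) does not rise → phonotactically illegal
/pfmu/ — violates constraint 1: syllable 1 onset /pfm/ has 3 consonants (> 2) → phonotactically illegal
/je/ — σ1 onset /j/, coda /∅/ ok → phonotactically legal
/tlu.nwu/ — σ1 onset /tl/ (1→4 rises), coda /∅/ ok; σ2 onset /nw/ (3→5 rises), coda /∅/ ok → phonotactically legal
Phonotactically legal: /te.bi/, /fwi/, /je/, /tlu.nwu/ → 4.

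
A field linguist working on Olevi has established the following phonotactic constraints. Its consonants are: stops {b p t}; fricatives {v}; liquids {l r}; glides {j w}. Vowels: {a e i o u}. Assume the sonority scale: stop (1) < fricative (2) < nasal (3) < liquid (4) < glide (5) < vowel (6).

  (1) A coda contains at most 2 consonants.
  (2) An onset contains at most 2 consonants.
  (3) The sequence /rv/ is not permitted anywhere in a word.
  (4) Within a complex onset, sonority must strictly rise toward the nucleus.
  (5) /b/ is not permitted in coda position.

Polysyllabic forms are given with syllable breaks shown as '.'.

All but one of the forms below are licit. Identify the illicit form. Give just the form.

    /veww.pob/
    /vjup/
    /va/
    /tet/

/veww.pob/ — violates constraint 5: syllable 2 coda contains /b/ → illicit
/vjup/ — σ1 onset /vj/ (2→5 rises), coda /p/ ok → licit
/va/ — σ1 onset /v/, coda /∅/ ok → licit
/tet/ — σ1 onset /t/, coda /t/ ok → licit

/veww.pob/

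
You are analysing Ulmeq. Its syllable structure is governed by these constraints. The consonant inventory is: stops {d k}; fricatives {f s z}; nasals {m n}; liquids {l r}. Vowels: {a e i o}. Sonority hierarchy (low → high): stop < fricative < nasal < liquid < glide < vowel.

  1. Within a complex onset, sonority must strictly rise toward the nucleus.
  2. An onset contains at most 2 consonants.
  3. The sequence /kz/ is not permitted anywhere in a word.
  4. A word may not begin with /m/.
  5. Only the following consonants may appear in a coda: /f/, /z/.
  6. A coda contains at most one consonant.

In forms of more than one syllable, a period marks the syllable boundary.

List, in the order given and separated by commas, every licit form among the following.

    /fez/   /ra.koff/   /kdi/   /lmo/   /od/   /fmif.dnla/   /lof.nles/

/fez/

/fez/ — σ1 onset /f/, coda /z/ ok → licit
/ra.koff/ — violates constraint 6: syllable 2 coda /ff/ has 2 consonants (> 1) → illicit
/kdi/ — violates constraint 1: syllable 1 onset /kd/: /k/ (stop, 1) → /d/ (stop, 1) does not rise → illicit
/lmo/ — violates constraint 1: syllable 1 onset /lm/: /l/ (liquid, 4) → /m/ (nasal, 3) does not rise → illicit
/od/ — violates constraint 5: syllable 1 coda contains /d/, which is not a licensed coda consonant → illicit
/fmif.dnla/ — violates constraint 2: syllable 2 onset /dnl/ has 3 consonants (> 2) → illicit
/lof.nles/ — violates constraint 5: syllable 2 coda contains /s/, which is not a licensed coda consonant → illicit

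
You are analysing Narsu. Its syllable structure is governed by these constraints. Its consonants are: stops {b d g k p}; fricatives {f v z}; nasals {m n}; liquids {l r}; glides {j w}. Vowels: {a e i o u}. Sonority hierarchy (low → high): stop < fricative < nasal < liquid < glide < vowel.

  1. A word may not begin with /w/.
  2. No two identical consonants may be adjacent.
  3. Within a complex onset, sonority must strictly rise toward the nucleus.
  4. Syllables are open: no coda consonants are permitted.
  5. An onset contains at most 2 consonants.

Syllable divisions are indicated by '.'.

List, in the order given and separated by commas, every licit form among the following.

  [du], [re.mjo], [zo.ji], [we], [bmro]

[du], [re.mjo], [zo.ji]

[du] — σ1 onset /d/, coda /∅/ ok → licit
[re.mjo] — σ1 onset /r/, coda /∅/ ok; σ2 onset /mj/ (3→5 rises), coda /∅/ ok → licit
[zo.ji] — σ1 onset /z/, coda /∅/ ok; σ2 onset /j/, coda /∅/ ok → licit
[we] — violates constraint 1: word begins with /w/ → illicit
[bmro] — violates constraint 5: syllable 1 onset /bmr/ has 3 consonants (> 2) → illicit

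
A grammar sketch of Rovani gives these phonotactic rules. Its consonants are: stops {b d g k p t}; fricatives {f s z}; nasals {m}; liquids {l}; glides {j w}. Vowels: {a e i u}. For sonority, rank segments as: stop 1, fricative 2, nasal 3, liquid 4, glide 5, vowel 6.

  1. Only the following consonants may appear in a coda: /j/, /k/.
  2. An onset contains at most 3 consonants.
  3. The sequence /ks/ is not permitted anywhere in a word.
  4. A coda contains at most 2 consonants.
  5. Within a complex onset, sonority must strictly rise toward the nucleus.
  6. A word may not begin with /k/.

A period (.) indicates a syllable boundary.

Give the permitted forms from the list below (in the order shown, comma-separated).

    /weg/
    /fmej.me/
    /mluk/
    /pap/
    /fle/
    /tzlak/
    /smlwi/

/fmej.me/, /mluk/, /fle/, /tzlak/

/weg/ — violates constraint 1: syllable 1 coda contains /g/, which is not a licensed coda consonant → not permitted
/fmej.me/ — σ1 onset /fm/ (2→3 rises), coda /j/ ok; σ2 onset /m/, coda /∅/ ok → permitted
/mluk/ — σ1 onset /ml/ (3→4 rises), coda /k/ ok → permitted
/pap/ — violates constraint 1: syllable 1 coda contains /p/, which is not a licensed coda consonant → not permitted
/fle/ — σ1 onset /fl/ (2→4 rises), coda /∅/ ok → permitted
/tzlak/ — σ1 onset /tzl/ (1→2→4 rises), coda /k/ ok → permitted
/smlwi/ — violates constraint 2: syllable 1 onset /smlw/ has 4 consonants (> 3) → not permitted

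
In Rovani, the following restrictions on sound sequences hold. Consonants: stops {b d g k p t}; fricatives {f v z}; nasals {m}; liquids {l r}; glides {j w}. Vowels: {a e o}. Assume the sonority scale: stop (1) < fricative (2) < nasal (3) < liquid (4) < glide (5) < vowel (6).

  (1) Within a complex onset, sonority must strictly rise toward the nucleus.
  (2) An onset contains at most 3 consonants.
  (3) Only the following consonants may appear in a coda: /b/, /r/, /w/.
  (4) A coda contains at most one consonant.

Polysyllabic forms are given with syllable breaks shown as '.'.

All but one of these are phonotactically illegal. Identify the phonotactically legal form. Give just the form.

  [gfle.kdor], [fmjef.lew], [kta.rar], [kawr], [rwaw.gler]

[gfle.kdor] — violates constraint 1: syllable 2 onset /kd/: /k/ (stop, 1) → /d/ (stop, 1) does not rise → phonotactically illegal
[fmjef.lew] — violates constraint 3: syllable 1 coda contains /f/, which is not a licensed coda consonant → phonotactically illegal
[kta.rar] — violates constraint 1: syllable 1 onset /kt/: /k/ (stop, 1) → /t/ (stop, 1) does not rise → phonotactically illegal
[kawr] — violates constraint 4: syllable 1 coda /wr/ has 2 consonants (> 1) → phonotactically illegal
[rwaw.gler] — σ1 onset /rw/ (4→5 rises), coda /w/ ok; σ2 onset /gl/ (1→4 rises), coda /r/ ok → phonotactically legal

[rwaw.gler]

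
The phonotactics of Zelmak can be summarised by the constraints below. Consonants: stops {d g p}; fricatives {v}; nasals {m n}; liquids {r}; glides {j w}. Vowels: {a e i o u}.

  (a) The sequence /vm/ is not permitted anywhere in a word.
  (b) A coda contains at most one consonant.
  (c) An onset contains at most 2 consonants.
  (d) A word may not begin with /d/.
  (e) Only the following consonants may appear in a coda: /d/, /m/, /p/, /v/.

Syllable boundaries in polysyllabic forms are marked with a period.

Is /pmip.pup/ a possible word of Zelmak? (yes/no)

yes

/pmip.pup/ — σ1 onset /pm/ (2C), coda /p/ ok; σ2 onset /p/, coda /p/ ok → well-formed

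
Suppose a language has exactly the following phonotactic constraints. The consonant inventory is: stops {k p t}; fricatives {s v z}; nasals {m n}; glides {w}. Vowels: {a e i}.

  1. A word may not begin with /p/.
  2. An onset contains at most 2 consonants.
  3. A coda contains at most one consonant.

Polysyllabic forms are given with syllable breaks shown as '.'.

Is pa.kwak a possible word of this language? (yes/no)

no

pa.kwak — violates constraint 1: word begins with /p/ → ill-formed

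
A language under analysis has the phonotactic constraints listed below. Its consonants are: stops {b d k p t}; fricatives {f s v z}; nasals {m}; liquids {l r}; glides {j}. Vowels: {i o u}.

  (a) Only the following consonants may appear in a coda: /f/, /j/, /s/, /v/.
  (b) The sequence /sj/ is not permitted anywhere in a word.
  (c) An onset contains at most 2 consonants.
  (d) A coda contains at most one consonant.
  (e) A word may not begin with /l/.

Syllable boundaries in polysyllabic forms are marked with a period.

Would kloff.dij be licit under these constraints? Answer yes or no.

kloff.dij — violates constraint (d): syllable 1 coda /ff/ has 2 consonants (> 1) → illicit

no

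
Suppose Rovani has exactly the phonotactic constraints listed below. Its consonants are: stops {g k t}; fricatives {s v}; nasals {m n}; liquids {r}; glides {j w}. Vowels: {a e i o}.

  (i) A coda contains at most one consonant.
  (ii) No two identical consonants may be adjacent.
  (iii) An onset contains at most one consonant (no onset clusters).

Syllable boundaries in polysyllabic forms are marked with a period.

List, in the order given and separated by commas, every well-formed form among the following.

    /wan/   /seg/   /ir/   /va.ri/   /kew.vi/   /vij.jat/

/wan/ — σ1 onset /w/, coda /n/ ok → well-formed
/seg/ — σ1 onset /s/, coda /g/ ok → well-formed
/ir/ — σ1 onset /∅/, coda /r/ ok → well-formed
/va.ri/ — σ1 onset /v/, coda /∅/ ok; σ2 onset /r/, coda /∅/ ok → well-formed
/kew.vi/ — σ1 onset /k/, coda /w/ ok; σ2 onset /v/, coda /∅/ ok → well-formed
/vij.jat/ — violates constraint (ii): adjacent identical consonants /jj/ → ill-formed

/wan/, /seg/, /ir/, /va.ri/, /kew.vi/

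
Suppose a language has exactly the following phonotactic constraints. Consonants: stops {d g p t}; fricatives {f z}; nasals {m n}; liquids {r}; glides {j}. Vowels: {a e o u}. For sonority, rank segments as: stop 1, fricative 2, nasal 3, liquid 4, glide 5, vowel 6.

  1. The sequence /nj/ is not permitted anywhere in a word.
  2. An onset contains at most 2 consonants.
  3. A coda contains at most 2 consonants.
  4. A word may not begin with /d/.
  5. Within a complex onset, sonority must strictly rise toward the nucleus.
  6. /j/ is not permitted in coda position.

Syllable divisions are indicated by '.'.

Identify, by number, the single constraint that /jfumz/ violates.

5

/jfumz/: syllable 1 onset /jf/: /j/ (glide, 5) → /f/ (fricative, 2) does not rise.
This is a violation of constraint 5: "Within a complex onset, sonority must strictly rise toward the nucleus."
The remaining constraints (1, 2, 3, 4, 6) are satisfied.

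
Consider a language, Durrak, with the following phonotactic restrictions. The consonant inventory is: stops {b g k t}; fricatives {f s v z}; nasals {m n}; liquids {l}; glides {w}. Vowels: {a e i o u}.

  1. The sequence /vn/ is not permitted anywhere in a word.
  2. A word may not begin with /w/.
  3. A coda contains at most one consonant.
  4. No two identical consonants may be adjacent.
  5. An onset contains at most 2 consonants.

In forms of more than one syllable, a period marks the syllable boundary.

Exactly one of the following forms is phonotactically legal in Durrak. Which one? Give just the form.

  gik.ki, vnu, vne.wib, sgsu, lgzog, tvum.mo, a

a

gik.ki — violates constraint 4: adjacent identical consonants /kk/ → phonotactically illegal
vnu — violates constraint 1: contains banned sequence /vn/ → phonotactically illegal
vne.wib — violates constraint 1: contains banned sequence /vn/ → phonotactically illegal
sgsu — violates constraint 5: syllable 1 onset /sgs/ has 3 consonants (> 2) → phonotactically illegal
lgzog — violates constraint 5: syllable 1 onset /lgz/ has 3 consonants (> 2) → phonotactically illegal
tvum.mo — violates constraint 4: adjacent identical consonants /mm/ → phonotactically illegal
a — σ1 onset /∅/, coda /∅/ ok → phonotactically legal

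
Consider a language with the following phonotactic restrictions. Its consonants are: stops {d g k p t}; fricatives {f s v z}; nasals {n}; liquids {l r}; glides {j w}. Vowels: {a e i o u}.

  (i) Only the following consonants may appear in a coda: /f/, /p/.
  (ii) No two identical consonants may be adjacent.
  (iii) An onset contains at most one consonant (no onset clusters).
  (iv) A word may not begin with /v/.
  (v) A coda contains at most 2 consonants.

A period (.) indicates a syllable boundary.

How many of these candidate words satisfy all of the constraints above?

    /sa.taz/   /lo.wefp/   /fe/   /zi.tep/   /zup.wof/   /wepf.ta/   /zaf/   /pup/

/sa.taz/ — violates constraint (i): syllable 2 coda contains /z/, which is not a licensed coda consonant → ill-formed
/lo.wefp/ — σ1 onset /l/, coda /∅/ ok; σ2 onset /w/, coda /fp/ (2C) ok → well-formed
/fe/ — σ1 onset /f/, coda /∅/ ok → well-formed
/zi.tep/ — σ1 onset /z/, coda /∅/ ok; σ2 onset /t/, coda /p/ ok → well-formed
/zup.wof/ — σ1 onset /z/, coda /p/ ok; σ2 onset /w/, coda /f/ ok → well-formed
/wepf.ta/ — σ1 onset /w/, coda /pf/ (2C) ok; σ2 onset /t/, coda /∅/ ok → well-formed
/zaf/ — σ1 onset /z/, coda /f/ ok → well-formed
/pup/ — σ1 onset /p/, coda /p/ ok → well-formed
Well-formed: /lo.wefp/, /fe/, /zi.tep/, /zup.wof/, /wepf.ta/, /zaf/, /pup/ → 7.

7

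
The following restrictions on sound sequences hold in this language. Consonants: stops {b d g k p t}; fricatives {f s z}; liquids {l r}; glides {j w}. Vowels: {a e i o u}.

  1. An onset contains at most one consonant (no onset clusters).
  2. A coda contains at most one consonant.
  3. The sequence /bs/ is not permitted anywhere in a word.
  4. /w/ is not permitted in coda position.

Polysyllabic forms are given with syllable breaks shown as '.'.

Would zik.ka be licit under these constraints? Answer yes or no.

zik.ka — σ1 onset /z/, coda /k/ ok; σ2 onset /k/, coda /∅/ ok → licit

yes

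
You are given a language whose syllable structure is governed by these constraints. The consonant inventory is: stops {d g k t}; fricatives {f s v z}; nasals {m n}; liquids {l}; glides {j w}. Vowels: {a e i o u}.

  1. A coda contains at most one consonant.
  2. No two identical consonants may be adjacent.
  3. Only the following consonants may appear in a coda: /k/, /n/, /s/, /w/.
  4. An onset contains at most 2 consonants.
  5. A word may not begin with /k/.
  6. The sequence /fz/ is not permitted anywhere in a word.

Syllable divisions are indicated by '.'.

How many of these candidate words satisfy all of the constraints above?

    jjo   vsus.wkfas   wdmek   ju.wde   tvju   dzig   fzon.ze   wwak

1

jjo — violates constraint 2: adjacent identical consonants /jj/ → phonotactically illegal
vsus.wkfas — violates constraint 4: syllable 2 onset /wkf/ has 3 consonants (> 2) → phonotactically illegal
wdmek — violates constraint 4: syllable 1 onset /wdm/ has 3 consonants (> 2) → phonotactically illegal
ju.wde — σ1 onset /j/, coda /∅/ ok; σ2 onset /wd/ (2C), coda /∅/ ok → phonotactically legal
tvju — violates constraint 4: syllable 1 onset /tvj/ has 3 consonants (> 2) → phonotactically illegal
dzig — violates constraint 3: syllable 1 coda contains /g/, which is not a licensed coda consonant → phonotactically illegal
fzon.ze — violates constraint 6: contains banned sequence /fz/ → phonotactically illegal
wwak — violates constraint 2: adjacent identical consonants /ww/ → phonotactically illegal
Phonotactically legal: ju.wde → 1.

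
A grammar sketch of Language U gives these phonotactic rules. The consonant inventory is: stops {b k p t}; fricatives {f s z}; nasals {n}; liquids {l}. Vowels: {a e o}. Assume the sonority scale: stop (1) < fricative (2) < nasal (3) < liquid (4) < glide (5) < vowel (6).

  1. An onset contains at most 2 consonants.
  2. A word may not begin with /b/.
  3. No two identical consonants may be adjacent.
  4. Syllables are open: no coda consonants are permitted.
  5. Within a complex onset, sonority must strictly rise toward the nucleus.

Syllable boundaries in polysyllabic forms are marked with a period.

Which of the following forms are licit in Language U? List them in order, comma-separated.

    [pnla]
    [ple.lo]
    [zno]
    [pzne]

[pnla] — violates constraint 1: syllable 1 onset /pnl/ has 3 consonants (> 2) → illicit
[ple.lo] — σ1 onset /pl/ (1→4 rises), coda /∅/ ok; σ2 onset /l/, coda /∅/ ok → licit
[zno] — σ1 onset /zn/ (2→3 rises), coda /∅/ ok → licit
[pzne] — violates constraint 1: syllable 1 onset /pzn/ has 3 consonants (> 2) → illicit

[ple.lo], [zno]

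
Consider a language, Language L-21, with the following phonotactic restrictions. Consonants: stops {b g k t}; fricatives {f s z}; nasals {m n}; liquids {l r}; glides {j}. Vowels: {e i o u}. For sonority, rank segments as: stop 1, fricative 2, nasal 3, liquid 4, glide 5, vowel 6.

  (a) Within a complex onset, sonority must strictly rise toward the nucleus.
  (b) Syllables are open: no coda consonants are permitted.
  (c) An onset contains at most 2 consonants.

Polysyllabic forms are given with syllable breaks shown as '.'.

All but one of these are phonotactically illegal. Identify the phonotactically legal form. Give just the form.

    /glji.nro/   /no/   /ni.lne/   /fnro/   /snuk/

/no/

/glji.nro/ — violates constraint (c): syllable 1 onset /glj/ has 3 consonants (> 2) → phonotactically illegal
/no/ — σ1 onset /n/, coda /∅/ ok → phonotactically legal
/ni.lne/ — violates constraint (a): syllable 2 onset /ln/: /l/ (liquid, 4) → /n/ (nasal, 3) does not rise → phonotactically illegal
/fnro/ — violates constraint (c): syllable 1 onset /fnr/ has 3 consonants (> 2) → phonotactically illegal
/snuk/ — violates constraint (b): syllable 1 coda /k/ has 1 consonant (> 0) → phonotactically illegal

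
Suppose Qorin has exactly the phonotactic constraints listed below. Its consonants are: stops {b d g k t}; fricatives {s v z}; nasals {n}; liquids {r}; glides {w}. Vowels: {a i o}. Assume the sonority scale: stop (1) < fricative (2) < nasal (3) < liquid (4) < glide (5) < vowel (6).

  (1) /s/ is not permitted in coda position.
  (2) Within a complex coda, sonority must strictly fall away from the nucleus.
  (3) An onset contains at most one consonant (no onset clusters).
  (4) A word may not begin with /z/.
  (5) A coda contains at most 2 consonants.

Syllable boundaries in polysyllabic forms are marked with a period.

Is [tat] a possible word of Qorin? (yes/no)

[tat] — σ1 onset /t/, coda /t/ ok → well-formed

yes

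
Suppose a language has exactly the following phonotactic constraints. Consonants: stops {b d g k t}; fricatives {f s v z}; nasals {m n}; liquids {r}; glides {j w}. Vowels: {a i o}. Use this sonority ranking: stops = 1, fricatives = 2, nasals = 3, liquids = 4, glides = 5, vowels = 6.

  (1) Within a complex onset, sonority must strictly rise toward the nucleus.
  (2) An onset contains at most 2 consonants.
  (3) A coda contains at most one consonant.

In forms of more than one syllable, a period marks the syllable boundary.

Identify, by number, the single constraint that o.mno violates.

1

o.mno: syllable 2 onset /mn/: /m/ (nasal, 3) → /n/ (nasal, 3) does not rise.
This is a violation of constraint 1: "Within a complex onset, sonority must strictly rise toward the nucleus."
The remaining constraints (2, 3) are satisfied.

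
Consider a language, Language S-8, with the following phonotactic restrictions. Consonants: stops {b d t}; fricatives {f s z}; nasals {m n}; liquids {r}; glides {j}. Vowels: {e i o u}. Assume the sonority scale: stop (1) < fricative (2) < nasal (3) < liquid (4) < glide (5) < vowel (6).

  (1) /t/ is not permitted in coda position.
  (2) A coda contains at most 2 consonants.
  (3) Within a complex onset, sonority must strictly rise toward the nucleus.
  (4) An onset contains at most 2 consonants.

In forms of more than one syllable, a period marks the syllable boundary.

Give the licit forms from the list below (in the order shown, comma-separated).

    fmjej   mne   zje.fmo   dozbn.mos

fmjej — violates constraint 4: syllable 1 onset /fmj/ has 3 consonants (> 2) → illicit
mne — violates constraint 3: syllable 1 onset /mn/: /m/ (nasal, 3) → /n/ (nasal, 3) does not rise → illicit
zje.fmo — σ1 onset /zj/ (2→5 rises), coda /∅/ ok; σ2 onset /fm/ (2→3 rises), coda /∅/ ok → licit
dozbn.mos — violates constraint 2: syllable 1 coda /zbn/ has 3 consonants (> 2) → illicit

zje.fmo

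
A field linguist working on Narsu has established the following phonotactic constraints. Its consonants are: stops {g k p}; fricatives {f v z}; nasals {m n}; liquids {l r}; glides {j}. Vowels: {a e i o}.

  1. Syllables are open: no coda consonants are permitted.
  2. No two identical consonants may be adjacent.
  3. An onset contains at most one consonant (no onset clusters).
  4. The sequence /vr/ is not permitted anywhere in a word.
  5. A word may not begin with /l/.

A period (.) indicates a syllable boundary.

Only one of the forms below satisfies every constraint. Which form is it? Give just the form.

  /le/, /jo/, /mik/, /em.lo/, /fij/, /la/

/le/ — violates constraint 5: word begins with /l/ → ill-formed
/jo/ — σ1 onset /j/, coda /∅/ ok → well-formed
/mik/ — violates constraint 1: syllable 1 coda /k/ has 1 consonant (> 0) → ill-formed
/em.lo/ — violates constraint 1: syllable 1 coda /m/ has 1 consonant (> 0) → ill-formed
/fij/ — violates constraint 1: syllable 1 coda /j/ has 1 consonant (> 0) → ill-formed
/la/ — violates constraint 5: word begins with /l/ → ill-formed

/jo/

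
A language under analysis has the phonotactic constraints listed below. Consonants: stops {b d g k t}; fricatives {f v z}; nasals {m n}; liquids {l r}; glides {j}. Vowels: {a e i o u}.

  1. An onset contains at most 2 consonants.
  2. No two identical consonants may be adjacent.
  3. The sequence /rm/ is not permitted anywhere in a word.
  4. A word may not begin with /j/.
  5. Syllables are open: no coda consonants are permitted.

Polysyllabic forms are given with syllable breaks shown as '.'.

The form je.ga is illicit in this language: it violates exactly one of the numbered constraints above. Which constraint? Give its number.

4

je.ga: word begins with /j/.
This is a violation of constraint 4: "A word may not begin with /j/."
The remaining constraints (1, 2, 3, 5) are satisfied.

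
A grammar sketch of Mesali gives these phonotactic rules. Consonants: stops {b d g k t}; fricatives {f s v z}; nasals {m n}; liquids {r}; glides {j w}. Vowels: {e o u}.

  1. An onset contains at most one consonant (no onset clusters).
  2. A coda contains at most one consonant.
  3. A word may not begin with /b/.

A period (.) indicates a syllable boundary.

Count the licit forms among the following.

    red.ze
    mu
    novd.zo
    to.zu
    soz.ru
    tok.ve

red.ze — σ1 onset /r/, coda /d/ ok; σ2 onset /z/, coda /∅/ ok → licit
mu — σ1 onset /m/, coda /∅/ ok → licit
novd.zo — violates constraint 2: syllable 1 coda /vd/ has 2 consonants (> 1) → illicit
to.zu — σ1 onset /t/, coda /∅/ ok; σ2 onset /z/, coda /∅/ ok → licit
soz.ru — σ1 onset /s/, coda /z/ ok; σ2 onset /r/, coda /∅/ ok → licit
tok.ve — σ1 onset /t/, coda /k/ ok; σ2 onset /v/, coda /∅/ ok → licit
Licit: red.ze, mu, to.zu, soz.ru, tok.ve → 5.

5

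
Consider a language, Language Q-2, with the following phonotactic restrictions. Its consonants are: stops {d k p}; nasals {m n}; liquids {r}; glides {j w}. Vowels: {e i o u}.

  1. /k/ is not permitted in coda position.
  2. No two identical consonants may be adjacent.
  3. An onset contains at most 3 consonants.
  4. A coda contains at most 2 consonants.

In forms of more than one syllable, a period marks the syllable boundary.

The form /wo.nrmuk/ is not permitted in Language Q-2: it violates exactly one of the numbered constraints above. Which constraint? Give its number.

1

/wo.nrmuk/: syllable 2 coda contains /k/.
This is a violation of constraint 1: "/k/ is not permitted in coda position."
The remaining constraints (2, 3, 4) are satisfied.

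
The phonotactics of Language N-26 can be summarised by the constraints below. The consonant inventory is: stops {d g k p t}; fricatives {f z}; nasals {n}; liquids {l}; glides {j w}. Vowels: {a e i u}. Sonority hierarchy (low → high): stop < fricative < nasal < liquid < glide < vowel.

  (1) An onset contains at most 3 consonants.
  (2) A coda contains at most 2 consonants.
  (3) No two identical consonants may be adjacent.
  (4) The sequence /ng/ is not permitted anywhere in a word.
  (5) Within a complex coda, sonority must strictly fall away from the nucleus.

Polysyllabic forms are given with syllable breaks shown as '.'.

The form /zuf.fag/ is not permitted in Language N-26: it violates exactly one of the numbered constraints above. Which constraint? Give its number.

/zuf.fag/: adjacent identical consonants /ff/.
This is a violation of constraint 3: "No two identical consonants may be adjacent."
The remaining constraints (1, 2, 4, 5) are satisfied.

3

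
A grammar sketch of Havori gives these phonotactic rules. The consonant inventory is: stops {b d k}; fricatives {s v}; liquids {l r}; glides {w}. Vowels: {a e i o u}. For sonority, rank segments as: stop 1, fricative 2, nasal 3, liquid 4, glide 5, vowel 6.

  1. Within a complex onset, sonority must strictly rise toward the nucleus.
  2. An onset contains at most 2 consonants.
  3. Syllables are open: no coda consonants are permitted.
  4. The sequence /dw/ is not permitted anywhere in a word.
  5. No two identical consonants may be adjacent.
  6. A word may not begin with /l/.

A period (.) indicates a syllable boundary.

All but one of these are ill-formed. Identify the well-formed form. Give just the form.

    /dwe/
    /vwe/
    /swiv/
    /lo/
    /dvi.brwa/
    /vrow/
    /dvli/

/vwe/

/dwe/ — violates constraint 4: contains banned sequence /dw/ → ill-formed
/vwe/ — σ1 onset /vw/ (2→5 rises), coda /∅/ ok → well-formed
/swiv/ — violates constraint 3: syllable 1 coda /v/ has 1 consonant (> 0) → ill-formed
/lo/ — violates constraint 6: word begins with /l/ → ill-formed
/dvi.brwa/ — violates constraint 2: syllable 2 onset /brw/ has 3 consonants (> 2) → ill-formed
/vrow/ — violates constraint 3: syllable 1 coda /w/ has 1 consonant (> 0) → ill-formed
/dvli/ — violates constraint 2: syllable 1 onset /dvl/ has 3 consonants (> 2) → ill-formed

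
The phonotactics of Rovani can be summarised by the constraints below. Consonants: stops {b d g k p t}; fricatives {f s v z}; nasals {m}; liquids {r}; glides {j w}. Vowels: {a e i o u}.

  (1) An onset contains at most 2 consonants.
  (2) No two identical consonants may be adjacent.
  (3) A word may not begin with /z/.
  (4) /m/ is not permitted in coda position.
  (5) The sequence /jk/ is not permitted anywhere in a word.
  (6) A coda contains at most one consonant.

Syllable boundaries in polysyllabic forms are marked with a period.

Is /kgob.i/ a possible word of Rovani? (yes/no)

yes

/kgob.i/ — σ1 onset /kg/ (2C), coda /b/ ok; σ2 onset /∅/, coda /∅/ ok → phonotactically legal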